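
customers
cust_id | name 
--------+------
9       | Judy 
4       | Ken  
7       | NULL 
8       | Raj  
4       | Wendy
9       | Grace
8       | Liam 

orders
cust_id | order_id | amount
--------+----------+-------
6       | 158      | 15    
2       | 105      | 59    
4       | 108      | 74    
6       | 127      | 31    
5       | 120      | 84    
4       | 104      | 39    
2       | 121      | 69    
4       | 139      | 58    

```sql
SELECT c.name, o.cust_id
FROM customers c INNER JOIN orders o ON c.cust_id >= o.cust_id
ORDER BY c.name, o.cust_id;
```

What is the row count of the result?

INNER JOIN keeps only pairs where the ON condition holds.
Matching on c.cust_id >= o.cust_id.
Matched pairs: 50.
Total: 50 rows.

50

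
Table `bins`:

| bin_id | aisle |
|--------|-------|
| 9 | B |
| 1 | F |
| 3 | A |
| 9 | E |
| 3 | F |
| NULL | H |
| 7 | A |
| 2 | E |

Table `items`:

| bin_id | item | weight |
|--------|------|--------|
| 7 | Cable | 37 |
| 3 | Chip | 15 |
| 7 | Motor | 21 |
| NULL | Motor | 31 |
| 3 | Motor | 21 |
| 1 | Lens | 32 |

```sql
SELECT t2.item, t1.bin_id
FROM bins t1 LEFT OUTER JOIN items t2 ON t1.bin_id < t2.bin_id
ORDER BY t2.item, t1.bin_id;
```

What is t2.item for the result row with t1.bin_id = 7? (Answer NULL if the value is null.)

NULL

LEFT JOIN keeps every row from `bins`; unmatched rows get NULL for `items`'s columns.
Matching on t1.bin_id < t2.bin_id. A NULL in a compared column never satisfies the condition.
- t1 row (bin_id=9): no match → kept, t2 columns NULL.
- t1 row (bin_id=1): matches 4 t2 row(s) → 4 output row(s).
- t1 row (bin_id=3): matches 2 t2 row(s) → 2 output row(s).
- t1 row (bin_id=9): no match → kept, t2 columns NULL.
- t1 row (bin_id=3): matches 2 t2 row(s) → 2 output row(s).
- t1 row (bin_id=NULL): no match → kept, t2 columns NULL.
- t1 row (bin_id=7): no match → kept, t2 columns NULL.
- t1 row (bin_id=2): matches 4 t2 row(s) → 4 output row(s).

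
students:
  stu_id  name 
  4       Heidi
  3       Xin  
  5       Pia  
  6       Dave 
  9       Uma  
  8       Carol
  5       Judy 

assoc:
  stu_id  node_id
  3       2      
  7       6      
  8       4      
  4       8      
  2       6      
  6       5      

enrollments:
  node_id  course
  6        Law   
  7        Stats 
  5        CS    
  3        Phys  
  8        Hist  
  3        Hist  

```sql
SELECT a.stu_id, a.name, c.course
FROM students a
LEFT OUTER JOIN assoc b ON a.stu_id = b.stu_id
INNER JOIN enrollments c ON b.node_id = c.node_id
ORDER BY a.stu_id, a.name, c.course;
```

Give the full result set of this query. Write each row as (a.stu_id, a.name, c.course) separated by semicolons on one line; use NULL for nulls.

(4, Heidi, Hist); (6, Dave, CS)

Step 1 — a LEFT JOIN b on stu_id → 7 row(s).
Then INNER JOIN `enrollments c` on node_id: keep only rows whose b.node_id appears in c.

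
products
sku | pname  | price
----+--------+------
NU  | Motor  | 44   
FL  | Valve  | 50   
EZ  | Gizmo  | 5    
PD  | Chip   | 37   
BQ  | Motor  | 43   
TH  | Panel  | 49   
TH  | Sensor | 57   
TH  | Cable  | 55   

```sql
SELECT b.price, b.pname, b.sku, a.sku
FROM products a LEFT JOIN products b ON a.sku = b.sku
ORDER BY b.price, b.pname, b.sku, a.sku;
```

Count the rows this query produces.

14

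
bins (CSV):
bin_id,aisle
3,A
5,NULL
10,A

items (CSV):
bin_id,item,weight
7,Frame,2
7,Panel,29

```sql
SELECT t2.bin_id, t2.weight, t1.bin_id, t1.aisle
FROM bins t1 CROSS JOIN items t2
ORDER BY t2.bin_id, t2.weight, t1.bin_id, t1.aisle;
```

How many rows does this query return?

6

CROSS JOIN pairs every row of `bins` with every row of `items`: 3 × 2 = 6 rows.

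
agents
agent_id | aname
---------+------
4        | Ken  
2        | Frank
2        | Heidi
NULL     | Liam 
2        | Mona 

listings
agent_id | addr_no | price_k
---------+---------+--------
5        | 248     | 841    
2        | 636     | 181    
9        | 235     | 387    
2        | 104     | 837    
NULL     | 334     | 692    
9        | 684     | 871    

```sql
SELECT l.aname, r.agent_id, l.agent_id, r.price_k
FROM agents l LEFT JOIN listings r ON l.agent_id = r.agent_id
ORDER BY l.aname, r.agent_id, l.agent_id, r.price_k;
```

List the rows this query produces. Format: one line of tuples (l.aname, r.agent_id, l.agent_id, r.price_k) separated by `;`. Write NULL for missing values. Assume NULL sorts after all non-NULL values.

(Frank, 2, 2, 181); (Frank, 2, 2, 837); (Heidi, 2, 2, 181); (Heidi, 2, 2, 837); (Ken, NULL, 4, NULL); (Liam, NULL, NULL, NULL); (Mona, 2, 2, 181); (Mona, 2, 2, 837)

LEFT JOIN keeps every row from `agents`; unmatched rows get NULL for `listings`'s columns.
Matching on l.agent_id = r.agent_id. A NULL in a compared column never satisfies the condition.
Matched pairs: 6; unmatched l rows kept: 2.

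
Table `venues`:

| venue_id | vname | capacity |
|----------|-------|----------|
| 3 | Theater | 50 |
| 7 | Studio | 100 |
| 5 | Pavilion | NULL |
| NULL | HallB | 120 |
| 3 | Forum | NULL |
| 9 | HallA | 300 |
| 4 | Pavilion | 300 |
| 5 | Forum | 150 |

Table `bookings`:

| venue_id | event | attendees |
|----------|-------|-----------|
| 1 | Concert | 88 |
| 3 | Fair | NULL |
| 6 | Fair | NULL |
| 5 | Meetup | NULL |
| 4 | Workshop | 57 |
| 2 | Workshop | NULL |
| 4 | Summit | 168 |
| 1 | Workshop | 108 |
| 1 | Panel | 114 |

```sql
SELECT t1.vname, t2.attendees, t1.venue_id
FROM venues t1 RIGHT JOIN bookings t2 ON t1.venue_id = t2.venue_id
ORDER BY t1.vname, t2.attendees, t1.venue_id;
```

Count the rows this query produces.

11

RIGHT JOIN keeps every row from `bookings`; unmatched rows get NULL for `venues`'s columns.
Matching on t1.venue_id = t2.venue_id. A NULL in a compared column never satisfies the condition.
- t1[0] venue_id=3 → 1 match(es) in t2 → 1 row(s).
- t1[1] venue_id=7 → no match.
- t1[2] venue_id=5 → 1 match(es) in t2 → 1 row(s).
- t1[3] venue_id=NULL → no match.
- t1[4] venue_id=3 → 1 match(es) in t2 → 1 row(s).
- t1[5] venue_id=9 → no match.
- t1[6] venue_id=4 → 2 match(es) in t2 → 2 row(s).
- t1[7] venue_id=5 → 1 match(es) in t2 → 1 row(s).
- 5 t2 row(s) had no t1 match → kept, t1 columns NULL.
Total: 6 matched + 5 padded = 11 rows.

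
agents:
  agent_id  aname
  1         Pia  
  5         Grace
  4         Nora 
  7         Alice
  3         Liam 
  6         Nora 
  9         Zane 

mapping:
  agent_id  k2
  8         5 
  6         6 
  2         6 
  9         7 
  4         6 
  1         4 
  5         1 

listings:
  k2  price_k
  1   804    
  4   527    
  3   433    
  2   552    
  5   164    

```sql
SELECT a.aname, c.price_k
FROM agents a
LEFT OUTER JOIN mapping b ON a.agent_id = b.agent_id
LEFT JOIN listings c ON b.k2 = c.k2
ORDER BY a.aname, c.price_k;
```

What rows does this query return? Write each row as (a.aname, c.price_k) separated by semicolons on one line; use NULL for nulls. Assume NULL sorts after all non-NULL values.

(Alice, NULL); (Grace, 804); (Liam, NULL); (Nora, NULL); (Nora, NULL); (Pia, 527); (Zane, NULL)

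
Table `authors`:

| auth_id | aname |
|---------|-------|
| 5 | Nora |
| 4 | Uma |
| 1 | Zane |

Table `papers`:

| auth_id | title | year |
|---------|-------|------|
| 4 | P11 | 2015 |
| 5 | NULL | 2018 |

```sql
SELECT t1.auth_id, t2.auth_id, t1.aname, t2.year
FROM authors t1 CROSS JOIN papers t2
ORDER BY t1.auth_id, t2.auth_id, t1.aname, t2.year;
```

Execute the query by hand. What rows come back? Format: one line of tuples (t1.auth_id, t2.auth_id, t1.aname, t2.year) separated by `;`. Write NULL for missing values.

(1, 4, Zane, 2015); (1, 5, Zane, 2018); (4, 4, Uma, 2015); (4, 5, Uma, 2018); (5, 4, Nora, 2015); (5, 5, Nora, 2018)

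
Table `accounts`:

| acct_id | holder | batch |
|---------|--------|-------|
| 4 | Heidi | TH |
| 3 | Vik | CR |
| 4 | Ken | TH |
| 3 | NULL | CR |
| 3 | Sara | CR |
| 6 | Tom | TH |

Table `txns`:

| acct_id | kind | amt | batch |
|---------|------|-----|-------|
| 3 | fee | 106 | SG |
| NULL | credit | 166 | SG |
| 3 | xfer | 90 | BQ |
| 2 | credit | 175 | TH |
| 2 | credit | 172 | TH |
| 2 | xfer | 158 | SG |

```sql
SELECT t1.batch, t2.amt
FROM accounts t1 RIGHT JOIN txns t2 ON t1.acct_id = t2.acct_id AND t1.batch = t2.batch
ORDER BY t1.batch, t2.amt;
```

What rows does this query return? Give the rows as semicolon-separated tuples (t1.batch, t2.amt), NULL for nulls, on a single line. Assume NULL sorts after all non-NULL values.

RIGHT JOIN keeps every row from `txns`; unmatched rows get NULL for `accounts`'s columns.
Matching on t1.acct_id = t2.acct_id AND t1.batch = t2.batch. A NULL in a compared column never satisfies the condition.
- t1[0] acct_id=4, batch=TH → no match.
- t1[1] acct_id=3, batch=CR → no match.
- t1[2] acct_id=4, batch=TH → no match.
- t1[3] acct_id=3, batch=CR → no match.
- t1[4] acct_id=3, batch=CR → no match.
- t1[5] acct_id=6, batch=TH → no match.
- plus 6 unmatched t2 row(s), each kept with NULL t1 columns.
After projecting and ordering:
t1.batch | t2.amt
NULL | 90
NULL | 106
NULL | 158
NULL | 166
NULL | 172
NULL | 175

(NULL, 90); (NULL, 106); (NULL, 158); (NULL, 166); (NULL, 172); (NULL, 175)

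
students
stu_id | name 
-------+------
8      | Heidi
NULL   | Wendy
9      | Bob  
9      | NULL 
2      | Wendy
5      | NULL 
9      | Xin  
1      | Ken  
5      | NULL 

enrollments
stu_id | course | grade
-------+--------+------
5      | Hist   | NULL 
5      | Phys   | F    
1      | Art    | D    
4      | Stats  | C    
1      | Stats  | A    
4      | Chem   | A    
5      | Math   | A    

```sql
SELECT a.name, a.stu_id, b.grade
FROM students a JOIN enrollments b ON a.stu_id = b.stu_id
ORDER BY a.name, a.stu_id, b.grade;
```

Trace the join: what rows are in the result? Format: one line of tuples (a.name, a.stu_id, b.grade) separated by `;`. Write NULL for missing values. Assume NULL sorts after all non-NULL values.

(Ken, 1, A); (Ken, 1, D); (NULL, 5, A); (NULL, 5, A); (NULL, 5, F); (NULL, 5, F); (NULL, 5, NULL); (NULL, 5, NULL)

INNER JOIN keeps only pairs where the ON condition holds.
Matching on a.stu_id = b.stu_id. A NULL in a compared column never satisfies the condition.
- stu_id=8: no matching b row, dropped.
- stu_id=NULL: no matching b row, dropped.
- stu_id=9: no matching b row, dropped.
- stu_id=9: no matching b row, dropped.
- stu_id=2: no matching b row, dropped.
- stu_id=5: 3 matching b row(s), so 3 row(s) emitted.
- stu_id=9: no matching b row, dropped.
- stu_id=1: 2 matching b row(s), so 2 row(s) emitted.
- stu_id=5: 3 matching b row(s), so 3 row(s) emitted.
After projecting and ordering:
a.name | a.stu_id | b.grade
Ken | 1 | A
Ken | 1 | D
NULL | 5 | A
NULL | 5 | A
NULL | 5 | F
NULL | 5 | F
NULL | 5 | NULL
NULL | 5 | NULL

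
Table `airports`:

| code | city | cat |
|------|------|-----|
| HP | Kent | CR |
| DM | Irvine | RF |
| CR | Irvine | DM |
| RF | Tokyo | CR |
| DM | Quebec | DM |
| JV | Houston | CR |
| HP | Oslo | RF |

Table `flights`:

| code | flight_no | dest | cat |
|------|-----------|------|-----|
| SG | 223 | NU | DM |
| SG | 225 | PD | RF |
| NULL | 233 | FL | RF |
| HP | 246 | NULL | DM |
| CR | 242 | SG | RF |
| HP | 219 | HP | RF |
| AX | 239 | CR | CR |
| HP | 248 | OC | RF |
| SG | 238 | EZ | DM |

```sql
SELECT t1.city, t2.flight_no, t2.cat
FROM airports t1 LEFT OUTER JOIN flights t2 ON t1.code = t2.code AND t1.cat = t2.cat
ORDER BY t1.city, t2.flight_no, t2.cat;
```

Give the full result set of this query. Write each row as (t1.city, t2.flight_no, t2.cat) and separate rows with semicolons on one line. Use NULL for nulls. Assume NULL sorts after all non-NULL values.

(Houston, NULL, NULL); (Irvine, NULL, NULL); (Irvine, NULL, NULL); (Kent, NULL, NULL); (Oslo, 219, RF); (Oslo, 248, RF); (Quebec, NULL, NULL); (Tokyo, NULL, NULL)

LEFT JOIN keeps every row from `airports`; unmatched rows get NULL for `flights`'s columns.
Matching on t1.code = t2.code AND t1.cat = t2.cat. A NULL in a compared column never satisfies the condition.
- code=HP, cat=CR: no t2 row matches, row kept with t2 columns NULL.
- code=DM, cat=RF: no t2 row matches, row kept with t2 columns NULL.
- code=CR, cat=DM: no t2 row matches, row kept with t2 columns NULL.
- code=RF, cat=CR: no t2 row matches, row kept with t2 columns NULL.
- code=DM, cat=DM: no t2 row matches, row kept with t2 columns NULL.
- code=JV, cat=CR: no t2 row matches, row kept with t2 columns NULL.
- code=HP, cat=RF: 2 matching t2 row(s), so 2 row(s) emitted.
After projecting and ordering:
t1.city | t2.flight_no | t2.cat
Houston | NULL | NULL
Irvine | NULL | NULL
Irvine | NULL | NULL
Kent | NULL | NULL
Oslo | 219 | RF
Oslo | 248 | RF
Quebec | NULL | NULL
Tokyo | NULL | NULL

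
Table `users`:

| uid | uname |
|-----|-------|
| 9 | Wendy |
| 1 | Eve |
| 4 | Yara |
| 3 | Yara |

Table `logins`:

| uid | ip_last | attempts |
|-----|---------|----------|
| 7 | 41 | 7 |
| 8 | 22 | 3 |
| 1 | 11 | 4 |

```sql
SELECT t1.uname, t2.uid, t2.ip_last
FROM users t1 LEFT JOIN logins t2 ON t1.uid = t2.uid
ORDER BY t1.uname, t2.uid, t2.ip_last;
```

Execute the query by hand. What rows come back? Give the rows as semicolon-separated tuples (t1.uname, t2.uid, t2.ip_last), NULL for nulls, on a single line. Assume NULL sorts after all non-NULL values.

LEFT JOIN keeps every row from `users`; unmatched rows get NULL for `logins`'s columns.
Matching on t1.uid = t2.uid.
- t1[0] uid=9 → no match; kept with NULLs on the t2 side.
- t1[1] uid=1 → 1 match(es) in t2 → 1 row(s).
- t1[2] uid=4 → no match; kept with NULLs on the t2 side.
- t1[3] uid=3 → no match; kept with NULLs on the t2 side.
After projecting and ordering:
t1.uname | t2.uid | t2.ip_last
Eve | 1 | 11
Wendy | NULL | NULL
Yara | NULL | NULL
Yara | NULL | NULL

(Eve, 1, 11); (Wendy, NULL, NULL); (Yara, NULL, NULL); (Yara, NULL, NULL)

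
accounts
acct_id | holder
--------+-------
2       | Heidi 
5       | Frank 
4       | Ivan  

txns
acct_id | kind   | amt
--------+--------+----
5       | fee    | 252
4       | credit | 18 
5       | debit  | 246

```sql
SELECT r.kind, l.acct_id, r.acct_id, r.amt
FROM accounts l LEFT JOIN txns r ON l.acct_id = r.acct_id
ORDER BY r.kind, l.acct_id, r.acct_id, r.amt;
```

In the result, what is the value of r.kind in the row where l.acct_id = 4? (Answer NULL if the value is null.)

LEFT JOIN keeps every row from `accounts`; unmatched rows get NULL for `txns`'s columns.
Matching on l.acct_id = r.acct_id.
- l (acct_id=2) has no partner → padded with NULL.
- l (acct_id=5) pairs with 2 row(s) of r.
- l (acct_id=4) pairs with 1 row(s) of r.

credit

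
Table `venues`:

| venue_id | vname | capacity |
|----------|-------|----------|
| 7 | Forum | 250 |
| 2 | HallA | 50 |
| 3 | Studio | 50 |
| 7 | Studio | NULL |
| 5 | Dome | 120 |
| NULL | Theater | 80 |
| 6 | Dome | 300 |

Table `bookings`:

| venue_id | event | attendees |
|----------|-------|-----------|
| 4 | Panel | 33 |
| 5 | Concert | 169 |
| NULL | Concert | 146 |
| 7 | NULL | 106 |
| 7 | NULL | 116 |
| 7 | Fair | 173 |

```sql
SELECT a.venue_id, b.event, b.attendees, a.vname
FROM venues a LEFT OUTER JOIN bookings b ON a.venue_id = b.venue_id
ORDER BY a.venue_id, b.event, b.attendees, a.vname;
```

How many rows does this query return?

11

LEFT JOIN keeps every row from `venues`; unmatched rows get NULL for `bookings`'s columns.
Matching on a.venue_id = b.venue_id. A NULL in a compared column never satisfies the condition.
- a row (venue_id=7): matches 3 b row(s) → 3 output row(s).
- a row (venue_id=2): no match → kept, b columns NULL.
- a row (venue_id=3): no match → kept, b columns NULL.
- a row (venue_id=7): matches 3 b row(s) → 3 output row(s).
- a row (venue_id=5): matches 1 b row(s) → 1 output row(s).
- a row (venue_id=NULL): no match → kept, b columns NULL.
- a row (venue_id=6): no match → kept, b columns NULL.
Total: 7 matched + 4 padded = 11 rows.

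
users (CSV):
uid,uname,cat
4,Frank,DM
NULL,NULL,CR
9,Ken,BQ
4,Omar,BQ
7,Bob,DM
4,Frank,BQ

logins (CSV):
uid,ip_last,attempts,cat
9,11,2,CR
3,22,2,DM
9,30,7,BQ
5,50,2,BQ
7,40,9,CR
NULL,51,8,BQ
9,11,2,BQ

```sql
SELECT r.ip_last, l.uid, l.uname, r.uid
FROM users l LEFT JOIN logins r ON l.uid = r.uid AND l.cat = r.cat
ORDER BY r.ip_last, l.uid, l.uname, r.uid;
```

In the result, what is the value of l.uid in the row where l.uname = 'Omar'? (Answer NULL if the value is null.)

LEFT JOIN keeps every row from `users`; unmatched rows get NULL for `logins`'s columns.
Matching on l.uid = r.uid AND l.cat = r.cat. A NULL in a compared column never satisfies the condition.
- l row (uid=4, cat=DM): no match → kept, r columns NULL.
- l row (uid=NULL, cat=CR): no match → kept, r columns NULL.
- l row (uid=9, cat=BQ): matches 2 r row(s) → 2 output row(s).
- l row (uid=4, cat=BQ): no match → kept, r columns NULL.
- l row (uid=7, cat=DM): no match → kept, r columns NULL.
- l row (uid=4, cat=BQ): no match → kept, r columns NULL.

4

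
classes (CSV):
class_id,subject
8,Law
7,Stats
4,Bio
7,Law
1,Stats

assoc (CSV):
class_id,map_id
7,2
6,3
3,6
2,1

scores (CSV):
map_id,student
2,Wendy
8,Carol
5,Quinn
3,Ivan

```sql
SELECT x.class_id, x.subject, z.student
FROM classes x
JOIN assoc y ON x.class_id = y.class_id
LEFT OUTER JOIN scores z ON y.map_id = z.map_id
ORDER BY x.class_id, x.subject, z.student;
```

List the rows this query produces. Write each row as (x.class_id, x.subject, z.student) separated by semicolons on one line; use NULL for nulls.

Joins associate left-to-right: classes INNER JOIN assoc on class_id gives 2 intermediate row(s).
Then LEFT JOIN `scores z` on map_id: each of those 2 rows is kept; rows whose y.map_id has no match in z get NULL for z's columns.

(7, Law, Wendy); (7, Stats, Wendy)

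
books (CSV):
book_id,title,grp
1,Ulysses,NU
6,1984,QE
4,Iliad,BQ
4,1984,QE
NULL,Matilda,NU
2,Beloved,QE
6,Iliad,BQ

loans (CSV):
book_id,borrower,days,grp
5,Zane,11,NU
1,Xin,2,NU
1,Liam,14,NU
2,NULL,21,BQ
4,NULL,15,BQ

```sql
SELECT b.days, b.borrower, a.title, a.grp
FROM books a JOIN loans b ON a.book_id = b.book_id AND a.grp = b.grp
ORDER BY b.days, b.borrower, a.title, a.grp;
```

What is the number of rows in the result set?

3

INNER JOIN keeps only pairs where the ON condition holds.
Matching on a.book_id = b.book_id AND a.grp = b.grp. A NULL in a compared column never satisfies the condition.
- a (book_id=1, grp=NU) pairs with 2 row(s) of b.
- a (book_id=6, grp=QE) has no partner → excluded.
- a (book_id=4, grp=BQ) pairs with 1 row(s) of b.
- a (book_id=4, grp=QE) has no partner → excluded.
- a (book_id=NULL, grp=NU) has no partner → excluded.
- a (book_id=2, grp=QE) has no partner → excluded.
- a (book_id=6, grp=BQ) has no partner → excluded.
Total: 3 rows.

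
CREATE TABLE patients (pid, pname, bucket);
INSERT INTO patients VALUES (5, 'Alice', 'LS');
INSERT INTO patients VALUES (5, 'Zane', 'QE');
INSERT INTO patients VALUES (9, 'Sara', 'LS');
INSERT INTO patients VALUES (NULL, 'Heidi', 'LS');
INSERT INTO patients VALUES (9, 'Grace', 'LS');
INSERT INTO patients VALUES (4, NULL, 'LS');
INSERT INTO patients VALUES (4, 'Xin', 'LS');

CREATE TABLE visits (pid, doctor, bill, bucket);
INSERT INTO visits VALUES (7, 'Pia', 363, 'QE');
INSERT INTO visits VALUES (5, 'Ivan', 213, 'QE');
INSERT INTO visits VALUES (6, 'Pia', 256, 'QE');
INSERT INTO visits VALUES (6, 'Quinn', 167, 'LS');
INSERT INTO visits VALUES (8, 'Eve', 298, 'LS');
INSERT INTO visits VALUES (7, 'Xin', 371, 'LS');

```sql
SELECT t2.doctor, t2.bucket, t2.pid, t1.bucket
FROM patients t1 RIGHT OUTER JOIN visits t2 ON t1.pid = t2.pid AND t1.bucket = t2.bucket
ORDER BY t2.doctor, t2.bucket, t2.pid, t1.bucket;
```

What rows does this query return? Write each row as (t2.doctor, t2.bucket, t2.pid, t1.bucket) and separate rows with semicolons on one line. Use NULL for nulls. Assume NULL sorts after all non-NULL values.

(Eve, LS, 8, NULL); (Ivan, QE, 5, QE); (Pia, QE, 6, NULL); (Pia, QE, 7, NULL); (Quinn, LS, 6, NULL); (Xin, LS, 7, NULL)

RIGHT JOIN keeps every row from `visits`; unmatched rows get NULL for `patients`'s columns.
Matching on t1.pid = t2.pid AND t1.bucket = t2.bucket. A NULL in a compared column never satisfies the condition.
- t1[0] pid=5, bucket=LS → no match.
- t1[1] pid=5, bucket=QE → 1 match(es) in t2 → 1 row(s).
- t1[2] pid=9, bucket=LS → no match.
- t1[3] pid=NULL, bucket=LS → no match.
- t1[4] pid=9, bucket=LS → no match.
- t1[5] pid=4, bucket=LS → no match.
- t1[6] pid=4, bucket=LS → no match.
- plus 5 unmatched t2 row(s), each kept with NULL t1 columns.
After projecting and ordering:
t2.doctor | t2.bucket | t2.pid | t1.bucket
Eve | LS | 8 | NULL
Ivan | QE | 5 | QE
Pia | QE | 6 | NULL
Pia | QE | 7 | NULL
Quinn | LS | 6 | NULL
Xin | LS | 7 | NULL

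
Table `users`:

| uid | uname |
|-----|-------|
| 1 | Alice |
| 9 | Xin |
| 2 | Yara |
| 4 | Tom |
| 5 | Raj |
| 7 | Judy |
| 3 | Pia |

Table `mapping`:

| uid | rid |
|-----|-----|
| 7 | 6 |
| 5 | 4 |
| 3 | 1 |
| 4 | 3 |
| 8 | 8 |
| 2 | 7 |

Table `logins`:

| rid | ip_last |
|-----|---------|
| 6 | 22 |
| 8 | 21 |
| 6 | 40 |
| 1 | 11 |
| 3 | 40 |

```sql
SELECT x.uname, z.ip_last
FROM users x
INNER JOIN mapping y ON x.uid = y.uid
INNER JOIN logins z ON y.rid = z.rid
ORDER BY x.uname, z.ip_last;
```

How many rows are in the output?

4

Step 1 — x INNER JOIN y on uid → 5 row(s).
Then INNER JOIN `logins z` on rid: keep only rows whose y.rid appears in z.
Result: 4 row(s).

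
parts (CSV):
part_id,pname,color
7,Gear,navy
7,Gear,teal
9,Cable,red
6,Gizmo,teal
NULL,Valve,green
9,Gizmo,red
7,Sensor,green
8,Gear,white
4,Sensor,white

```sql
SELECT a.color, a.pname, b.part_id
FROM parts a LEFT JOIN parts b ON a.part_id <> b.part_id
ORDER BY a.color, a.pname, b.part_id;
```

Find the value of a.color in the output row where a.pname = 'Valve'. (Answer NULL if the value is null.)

green

LEFT JOIN keeps every row from `parts a`; unmatched rows get NULL for `parts b`'s columns.
Matching on a.part_id <> b.part_id. A NULL in a compared column never satisfies the condition.
- a[0] part_id=7 → 5 match(es) in b → 5 row(s).
- a[1] part_id=7 → 5 match(es) in b → 5 row(s).
- a[2] part_id=9 → 6 match(es) in b → 6 row(s).
- a[3] part_id=6 → 7 match(es) in b → 7 row(s).
- a[4] part_id=NULL → no match; kept with NULLs on the b side.
- a[5] part_id=9 → 6 match(es) in b → 6 row(s).
- a[6] part_id=7 → 5 match(es) in b → 5 row(s).
- a[7] part_id=8 → 7 match(es) in b → 7 row(s).
- a[8] part_id=4 → 7 match(es) in b → 7 row(s).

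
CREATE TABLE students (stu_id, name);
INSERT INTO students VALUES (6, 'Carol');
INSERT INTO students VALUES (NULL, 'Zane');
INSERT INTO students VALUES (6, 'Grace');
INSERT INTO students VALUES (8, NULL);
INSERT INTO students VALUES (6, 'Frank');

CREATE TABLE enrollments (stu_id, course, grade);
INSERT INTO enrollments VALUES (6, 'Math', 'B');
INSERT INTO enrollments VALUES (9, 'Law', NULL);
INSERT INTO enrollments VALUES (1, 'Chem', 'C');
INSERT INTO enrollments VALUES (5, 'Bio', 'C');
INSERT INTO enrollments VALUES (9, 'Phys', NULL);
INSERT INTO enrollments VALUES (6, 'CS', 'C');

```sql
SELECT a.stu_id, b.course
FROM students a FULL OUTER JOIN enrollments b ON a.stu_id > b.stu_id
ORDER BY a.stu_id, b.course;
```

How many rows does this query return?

13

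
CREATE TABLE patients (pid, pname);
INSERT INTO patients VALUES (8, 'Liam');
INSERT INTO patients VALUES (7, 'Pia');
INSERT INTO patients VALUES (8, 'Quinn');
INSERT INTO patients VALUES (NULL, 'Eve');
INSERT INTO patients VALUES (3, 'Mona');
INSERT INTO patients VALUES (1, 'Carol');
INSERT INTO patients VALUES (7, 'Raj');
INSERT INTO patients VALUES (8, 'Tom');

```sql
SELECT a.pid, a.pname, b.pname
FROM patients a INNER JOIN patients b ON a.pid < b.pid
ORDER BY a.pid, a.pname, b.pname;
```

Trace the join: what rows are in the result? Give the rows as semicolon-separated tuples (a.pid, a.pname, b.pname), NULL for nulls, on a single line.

(1, Carol, Liam); (1, Carol, Mona); (1, Carol, Pia); (1, Carol, Quinn); (1, Carol, Raj); (1, Carol, Tom); (3, Mona, Liam); (3, Mona, Pia); (3, Mona, Quinn); (3, Mona, Raj); (3, Mona, Tom); (7, Pia, Liam); (7, Pia, Quinn); (7, Pia, Tom); (7, Raj, Liam); (7, Raj, Quinn); (7, Raj, Tom)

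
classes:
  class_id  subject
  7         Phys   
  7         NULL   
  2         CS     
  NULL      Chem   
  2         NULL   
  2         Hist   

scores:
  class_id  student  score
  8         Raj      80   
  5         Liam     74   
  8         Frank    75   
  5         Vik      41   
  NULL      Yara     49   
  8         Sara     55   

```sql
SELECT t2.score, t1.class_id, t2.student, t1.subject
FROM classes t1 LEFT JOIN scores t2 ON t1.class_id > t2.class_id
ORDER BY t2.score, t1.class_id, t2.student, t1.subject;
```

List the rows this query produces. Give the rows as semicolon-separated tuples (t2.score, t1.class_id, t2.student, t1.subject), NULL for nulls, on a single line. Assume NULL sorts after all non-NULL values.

LEFT JOIN keeps every row from `classes`; unmatched rows get NULL for `scores`'s columns.
Matching on t1.class_id > t2.class_id. A NULL in a compared column never satisfies the condition.
Matched pairs: 4; unmatched t1 rows kept: 4.

(41, 7, Vik, Phys); (41, 7, Vik, NULL); (74, 7, Liam, Phys); (74, 7, Liam, NULL); (NULL, 2, NULL, CS); (NULL, 2, NULL, Hist); (NULL, 2, NULL, NULL); (NULL, NULL, NULL, Chem)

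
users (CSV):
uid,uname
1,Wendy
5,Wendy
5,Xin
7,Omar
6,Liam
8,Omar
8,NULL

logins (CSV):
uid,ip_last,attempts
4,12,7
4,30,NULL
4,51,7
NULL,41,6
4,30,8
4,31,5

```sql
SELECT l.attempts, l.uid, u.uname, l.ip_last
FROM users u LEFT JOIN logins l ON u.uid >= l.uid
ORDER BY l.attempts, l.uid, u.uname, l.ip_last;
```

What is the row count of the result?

31

LEFT JOIN keeps every row from `users`; unmatched rows get NULL for `logins`'s columns.
Matching on u.uid >= l.uid. A NULL in a compared column never satisfies the condition.
- u row (uid=1): no match → kept, l columns NULL.
- u row (uid=5): matches 5 l row(s) → 5 output row(s).
- u row (uid=5): matches 5 l row(s) → 5 output row(s).
- u row (uid=7): matches 5 l row(s) → 5 output row(s).
- u row (uid=6): matches 5 l row(s) → 5 output row(s).
- u row (uid=8): matches 5 l row(s) → 5 output row(s).
- u row (uid=8): matches 5 l row(s) → 5 output row(s).
Total: 30 matched + 1 padded = 31 rows.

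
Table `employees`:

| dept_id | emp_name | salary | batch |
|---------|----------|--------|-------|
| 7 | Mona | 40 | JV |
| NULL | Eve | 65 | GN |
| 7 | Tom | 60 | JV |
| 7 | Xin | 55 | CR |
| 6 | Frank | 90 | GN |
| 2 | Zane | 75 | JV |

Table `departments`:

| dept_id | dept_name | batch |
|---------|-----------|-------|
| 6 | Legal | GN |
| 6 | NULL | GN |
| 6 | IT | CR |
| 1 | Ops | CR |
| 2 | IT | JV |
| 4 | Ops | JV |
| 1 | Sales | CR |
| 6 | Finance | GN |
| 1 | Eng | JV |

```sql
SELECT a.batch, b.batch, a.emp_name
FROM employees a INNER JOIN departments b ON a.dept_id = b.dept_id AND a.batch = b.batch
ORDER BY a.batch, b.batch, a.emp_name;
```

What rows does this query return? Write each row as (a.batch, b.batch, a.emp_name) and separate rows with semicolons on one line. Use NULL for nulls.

(GN, GN, Frank); (GN, GN, Frank); (GN, GN, Frank); (JV, JV, Zane)

INNER JOIN keeps only pairs where the ON condition holds.
Matching on a.dept_id = b.dept_id AND a.batch = b.batch. A NULL in a compared column never satisfies the condition.
Matched pairs: 4.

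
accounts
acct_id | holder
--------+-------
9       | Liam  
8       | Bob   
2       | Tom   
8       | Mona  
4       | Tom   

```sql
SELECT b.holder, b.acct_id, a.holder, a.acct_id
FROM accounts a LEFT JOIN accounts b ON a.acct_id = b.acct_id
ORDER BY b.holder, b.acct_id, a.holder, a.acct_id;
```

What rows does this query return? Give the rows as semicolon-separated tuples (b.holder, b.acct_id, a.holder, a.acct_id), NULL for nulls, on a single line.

(Bob, 8, Bob, 8); (Bob, 8, Mona, 8); (Liam, 9, Liam, 9); (Mona, 8, Bob, 8); (Mona, 8, Mona, 8); (Tom, 2, Tom, 2); (Tom, 4, Tom, 4)

LEFT JOIN keeps every row from `accounts a`; unmatched rows get NULL for `accounts b`'s columns.
Matching on a.acct_id = b.acct_id.
- acct_id=9: 1 matching b row(s), so 1 row(s) emitted.
- acct_id=8: 2 matching b row(s), so 2 row(s) emitted.
- acct_id=2: 1 matching b row(s), so 1 row(s) emitted.
- acct_id=8: 2 matching b row(s), so 2 row(s) emitted.
- acct_id=4: 1 matching b row(s), so 1 row(s) emitted.
After projecting and ordering:
b.holder | b.acct_id | a.holder | a.acct_id
Bob | 8 | Bob | 8
Bob | 8 | Mona | 8
Liam | 9 | Liam | 9
Mona | 8 | Bob | 8
Mona | 8 | Mona | 8
Tom | 2 | Tom | 2
Tom | 4 | Tom | 4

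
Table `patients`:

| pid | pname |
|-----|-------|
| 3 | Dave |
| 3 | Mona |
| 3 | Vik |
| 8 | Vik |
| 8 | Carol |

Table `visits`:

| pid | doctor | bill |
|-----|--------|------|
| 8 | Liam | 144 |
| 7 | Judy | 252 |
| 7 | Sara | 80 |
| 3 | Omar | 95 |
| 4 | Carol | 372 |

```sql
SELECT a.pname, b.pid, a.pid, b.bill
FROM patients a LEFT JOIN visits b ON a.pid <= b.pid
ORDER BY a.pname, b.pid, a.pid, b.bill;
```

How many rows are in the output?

17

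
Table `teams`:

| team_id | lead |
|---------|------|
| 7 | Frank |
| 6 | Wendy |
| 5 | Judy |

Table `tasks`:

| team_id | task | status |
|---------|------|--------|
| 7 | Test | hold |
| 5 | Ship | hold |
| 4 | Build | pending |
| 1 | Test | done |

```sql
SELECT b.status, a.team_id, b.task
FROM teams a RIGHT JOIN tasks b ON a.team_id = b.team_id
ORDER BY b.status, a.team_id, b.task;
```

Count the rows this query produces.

RIGHT JOIN keeps every row from `tasks`; unmatched rows get NULL for `teams`'s columns.
Matching on a.team_id = b.team_id.
- a (team_id=7) pairs with 1 row(s) of b.
- a (team_id=6) has no partner in b.
- a (team_id=5) pairs with 1 row(s) of b.
- 2 row(s) from b found no a partner → padded with NULL.
Total: 2 matched + 2 padded = 4 rows.

4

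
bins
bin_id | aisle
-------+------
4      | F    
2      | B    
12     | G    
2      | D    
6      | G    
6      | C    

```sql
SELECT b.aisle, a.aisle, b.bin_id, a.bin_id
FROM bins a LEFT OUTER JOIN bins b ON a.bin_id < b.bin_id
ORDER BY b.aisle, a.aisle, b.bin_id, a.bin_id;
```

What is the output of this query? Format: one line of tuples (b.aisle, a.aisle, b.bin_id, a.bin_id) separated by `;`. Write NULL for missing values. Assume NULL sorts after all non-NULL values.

LEFT JOIN keeps every row from `bins a`; unmatched rows get NULL for `bins b`'s columns.
Matching on a.bin_id < b.bin_id.
- bin_id=4: 3 matching b row(s), so 3 row(s) emitted.
- bin_id=2: 4 matching b row(s), so 4 row(s) emitted.
- bin_id=12: no b row matches, row kept with b columns NULL.
- bin_id=2: 4 matching b row(s), so 4 row(s) emitted.
- bin_id=6: 1 matching b row(s), so 1 row(s) emitted.
- bin_id=6: 1 matching b row(s), so 1 row(s) emitted.

(C, B, 6, 2); (C, D, 6, 2); (C, F, 6, 4); (F, B, 4, 2); (F, D, 4, 2); (G, B, 6, 2); (G, B, 12, 2); (G, C, 12, 6); (G, D, 6, 2); (G, D, 12, 2); (G, F, 6, 4); (G, F, 12, 4); (G, G, 12, 6); (NULL, G, NULL, 12)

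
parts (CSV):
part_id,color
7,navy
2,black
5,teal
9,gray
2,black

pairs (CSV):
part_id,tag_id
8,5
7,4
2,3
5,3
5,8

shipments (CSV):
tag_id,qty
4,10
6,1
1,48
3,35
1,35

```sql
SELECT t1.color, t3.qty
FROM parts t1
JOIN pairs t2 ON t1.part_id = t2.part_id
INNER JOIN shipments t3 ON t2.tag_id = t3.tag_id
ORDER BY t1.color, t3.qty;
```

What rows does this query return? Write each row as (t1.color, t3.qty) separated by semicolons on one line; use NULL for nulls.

(black, 35); (black, 35); (navy, 10); (teal, 35)

Step 1 — t1 INNER JOIN t2 on part_id → 5 row(s).
Then INNER JOIN `shipments t3` on tag_id: keep only rows whose t2.tag_id appears in t3.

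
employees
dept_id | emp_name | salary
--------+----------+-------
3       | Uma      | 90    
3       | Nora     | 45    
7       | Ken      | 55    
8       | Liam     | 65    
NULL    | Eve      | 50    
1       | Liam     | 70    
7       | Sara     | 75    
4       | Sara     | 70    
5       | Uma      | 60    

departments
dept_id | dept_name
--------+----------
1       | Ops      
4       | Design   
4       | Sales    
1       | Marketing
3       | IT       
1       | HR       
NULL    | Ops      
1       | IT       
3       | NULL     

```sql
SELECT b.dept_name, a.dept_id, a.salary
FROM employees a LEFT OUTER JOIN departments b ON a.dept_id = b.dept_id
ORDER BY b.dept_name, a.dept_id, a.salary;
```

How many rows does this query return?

15

LEFT JOIN keeps every row from `employees`; unmatched rows get NULL for `departments`'s columns.
Matching on a.dept_id = b.dept_id. A NULL in a compared column never satisfies the condition.
- a (dept_id=3) pairs with 2 row(s) of b.
- a (dept_id=3) pairs with 2 row(s) of b.
- a (dept_id=7) has no partner → padded with NULL.
- a (dept_id=8) has no partner → padded with NULL.
- a (dept_id=NULL) has no partner → padded with NULL.
- a (dept_id=1) pairs with 4 row(s) of b.
- a (dept_id=7) has no partner → padded with NULL.
- a (dept_id=4) pairs with 2 row(s) of b.
- a (dept_id=5) has no partner → padded with NULL.
Total: 10 matched + 5 padded = 15 rows.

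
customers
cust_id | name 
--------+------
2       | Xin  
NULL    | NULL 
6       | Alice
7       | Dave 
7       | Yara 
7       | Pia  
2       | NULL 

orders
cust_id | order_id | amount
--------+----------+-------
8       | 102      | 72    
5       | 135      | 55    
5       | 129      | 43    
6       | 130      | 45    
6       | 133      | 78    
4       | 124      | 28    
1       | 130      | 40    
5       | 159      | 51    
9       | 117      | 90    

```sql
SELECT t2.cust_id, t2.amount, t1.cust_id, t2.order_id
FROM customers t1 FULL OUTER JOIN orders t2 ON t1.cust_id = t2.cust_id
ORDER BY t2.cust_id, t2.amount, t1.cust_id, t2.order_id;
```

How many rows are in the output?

15

FULL OUTER JOIN keeps every row from both sides; unmatched rows get NULL for the other side's columns.
Matching on t1.cust_id = t2.cust_id. A NULL in a compared column never satisfies the condition.
- cust_id=2: no t2 row matches, row kept with t2 columns NULL.
- cust_id=NULL: no t2 row matches, row kept with t2 columns NULL.
- cust_id=6: 2 matching t2 row(s), so 2 row(s) emitted.
- cust_id=7: no t2 row matches, row kept with t2 columns NULL.
- cust_id=7: no t2 row matches, row kept with t2 columns NULL.
- cust_id=7: no t2 row matches, row kept with t2 columns NULL.
- cust_id=2: no t2 row matches, row kept with t2 columns NULL.
- 7 t2 row(s) had no t1 match → kept, t1 columns NULL.
Total: 2 matched + 13 padded = 15 rows.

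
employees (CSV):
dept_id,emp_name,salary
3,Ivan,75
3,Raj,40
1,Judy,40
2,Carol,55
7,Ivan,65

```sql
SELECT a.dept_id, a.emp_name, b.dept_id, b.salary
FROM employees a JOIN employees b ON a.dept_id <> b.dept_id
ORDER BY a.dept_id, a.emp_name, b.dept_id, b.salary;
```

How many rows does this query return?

INNER JOIN keeps only pairs where the ON condition holds.
Matching on a.dept_id <> b.dept_id.
- a (dept_id=3) pairs with 3 row(s) of b.
- a (dept_id=3) pairs with 3 row(s) of b.
- a (dept_id=1) pairs with 4 row(s) of b.
- a (dept_id=2) pairs with 4 row(s) of b.
- a (dept_id=7) pairs with 4 row(s) of b.
Total: 18 rows.

18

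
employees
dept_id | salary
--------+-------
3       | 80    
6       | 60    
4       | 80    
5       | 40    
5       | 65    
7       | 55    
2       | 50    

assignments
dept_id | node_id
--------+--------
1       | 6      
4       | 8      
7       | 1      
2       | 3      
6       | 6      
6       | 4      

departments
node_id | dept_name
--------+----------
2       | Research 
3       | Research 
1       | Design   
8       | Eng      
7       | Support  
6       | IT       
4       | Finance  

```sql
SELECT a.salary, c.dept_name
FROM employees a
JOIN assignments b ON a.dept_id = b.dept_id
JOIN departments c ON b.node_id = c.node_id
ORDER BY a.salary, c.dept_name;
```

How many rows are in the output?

Evaluate left to right. First `employees a INNER JOIN assignments b` on dept_id: 5 row(s).
Then INNER JOIN `departments c` on node_id: keep only rows whose b.node_id appears in c.
Result: 5 row(s).

5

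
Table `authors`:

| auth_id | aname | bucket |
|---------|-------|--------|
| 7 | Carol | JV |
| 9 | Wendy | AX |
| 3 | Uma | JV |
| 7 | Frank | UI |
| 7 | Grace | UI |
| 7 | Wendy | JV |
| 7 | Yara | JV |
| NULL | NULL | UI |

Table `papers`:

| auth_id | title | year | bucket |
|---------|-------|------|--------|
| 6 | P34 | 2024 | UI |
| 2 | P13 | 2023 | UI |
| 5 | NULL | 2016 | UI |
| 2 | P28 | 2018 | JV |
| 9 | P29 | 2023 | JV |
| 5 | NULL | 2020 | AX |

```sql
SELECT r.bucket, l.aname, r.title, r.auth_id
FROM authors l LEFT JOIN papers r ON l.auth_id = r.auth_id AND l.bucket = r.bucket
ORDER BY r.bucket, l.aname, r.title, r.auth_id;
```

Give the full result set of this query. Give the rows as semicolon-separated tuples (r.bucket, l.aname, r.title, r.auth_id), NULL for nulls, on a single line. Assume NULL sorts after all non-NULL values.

LEFT JOIN keeps every row from `authors`; unmatched rows get NULL for `papers`'s columns.
Matching on l.auth_id = r.auth_id AND l.bucket = r.bucket. A NULL in a compared column never satisfies the condition.
- l[0] auth_id=7, bucket=JV → no match; kept with NULLs on the r side.
- l[1] auth_id=9, bucket=AX → no match; kept with NULLs on the r side.
- l[2] auth_id=3, bucket=JV → no match; kept with NULLs on the r side.
- l[3] auth_id=7, bucket=UI → no match; kept with NULLs on the r side.
- l[4] auth_id=7, bucket=UI → no match; kept with NULLs on the r side.
- l[5] auth_id=7, bucket=JV → no match; kept with NULLs on the r side.
- l[6] auth_id=7, bucket=JV → no match; kept with NULLs on the r side.
- l[7] auth_id=NULL, bucket=UI → no match; kept with NULLs on the r side.
After projecting and ordering:
r.bucket | l.aname | r.title | r.auth_id
NULL | Carol | NULL | NULL
NULL | Frank | NULL | NULL
NULL | Grace | NULL | NULL
NULL | Uma | NULL | NULL
NULL | Wendy | NULL | NULL
NULL | Wendy | NULL | NULL
NULL | Yara | NULL | NULL
NULL | NULL | NULL | NULL

(NULL, Carol, NULL, NULL); (NULL, Frank, NULL, NULL); (NULL, Grace, NULL, NULL); (NULL, Uma, NULL, NULL); (NULL, Wendy, NULL, NULL); (NULL, Wendy, NULL, NULL); (NULL, Yara, NULL, NULL); (NULL, NULL, NULL, NULL)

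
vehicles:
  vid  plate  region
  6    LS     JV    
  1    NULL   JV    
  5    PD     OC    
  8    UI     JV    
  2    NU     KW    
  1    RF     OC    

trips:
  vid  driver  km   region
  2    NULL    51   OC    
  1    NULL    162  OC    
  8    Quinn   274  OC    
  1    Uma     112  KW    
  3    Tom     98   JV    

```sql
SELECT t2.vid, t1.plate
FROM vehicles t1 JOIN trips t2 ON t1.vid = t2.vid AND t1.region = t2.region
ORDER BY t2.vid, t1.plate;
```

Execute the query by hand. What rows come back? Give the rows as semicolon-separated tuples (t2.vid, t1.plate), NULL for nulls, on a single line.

(1, RF)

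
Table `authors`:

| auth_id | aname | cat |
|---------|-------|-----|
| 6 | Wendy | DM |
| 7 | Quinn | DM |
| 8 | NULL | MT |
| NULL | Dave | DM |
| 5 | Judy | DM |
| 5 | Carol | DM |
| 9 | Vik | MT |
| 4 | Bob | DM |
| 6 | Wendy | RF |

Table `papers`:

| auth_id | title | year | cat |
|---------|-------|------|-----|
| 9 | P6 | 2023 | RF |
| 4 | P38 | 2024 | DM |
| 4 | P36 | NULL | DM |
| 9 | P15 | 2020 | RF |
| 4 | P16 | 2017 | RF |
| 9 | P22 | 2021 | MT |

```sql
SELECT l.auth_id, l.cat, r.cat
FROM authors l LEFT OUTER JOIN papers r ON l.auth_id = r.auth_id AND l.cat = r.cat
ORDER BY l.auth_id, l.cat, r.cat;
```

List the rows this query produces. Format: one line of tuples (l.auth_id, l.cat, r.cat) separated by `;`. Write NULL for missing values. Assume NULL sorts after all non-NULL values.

(4, DM, DM); (4, DM, DM); (5, DM, NULL); (5, DM, NULL); (6, DM, NULL); (6, RF, NULL); (7, DM, NULL); (8, MT, NULL); (9, MT, MT); (NULL, DM, NULL)

LEFT JOIN keeps every row from `authors`; unmatched rows get NULL for `papers`'s columns.
Matching on l.auth_id = r.auth_id AND l.cat = r.cat. A NULL in a compared column never satisfies the condition.
- l[0] auth_id=6, cat=DM → no match; kept with NULLs on the r side.
- l[1] auth_id=7, cat=DM → no match; kept with NULLs on the r side.
- l[2] auth_id=8, cat=MT → no match; kept with NULLs on the r side.
- l[3] auth_id=NULL, cat=DM → no match; kept with NULLs on the r side.
- l[4] auth_id=5, cat=DM → no match; kept with NULLs on the r side.
- l[5] auth_id=5, cat=DM → no match; kept with NULLs on the r side.
- l[6] auth_id=9, cat=MT → 1 match(es) in r → 1 row(s).
- l[7] auth_id=4, cat=DM → 2 match(es) in r → 2 row(s).
- l[8] auth_id=6, cat=RF → no match; kept with NULLs on the r side.
After projecting and ordering:
l.auth_id | l.cat | r.cat
4 | DM | DM
4 | DM | DM
5 | DM | NULL
5 | DM | NULL
6 | DM | NULL
6 | RF | NULL
7 | DM | NULL
8 | MT | NULL
9 | MT | MT
NULL | DM | NULL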